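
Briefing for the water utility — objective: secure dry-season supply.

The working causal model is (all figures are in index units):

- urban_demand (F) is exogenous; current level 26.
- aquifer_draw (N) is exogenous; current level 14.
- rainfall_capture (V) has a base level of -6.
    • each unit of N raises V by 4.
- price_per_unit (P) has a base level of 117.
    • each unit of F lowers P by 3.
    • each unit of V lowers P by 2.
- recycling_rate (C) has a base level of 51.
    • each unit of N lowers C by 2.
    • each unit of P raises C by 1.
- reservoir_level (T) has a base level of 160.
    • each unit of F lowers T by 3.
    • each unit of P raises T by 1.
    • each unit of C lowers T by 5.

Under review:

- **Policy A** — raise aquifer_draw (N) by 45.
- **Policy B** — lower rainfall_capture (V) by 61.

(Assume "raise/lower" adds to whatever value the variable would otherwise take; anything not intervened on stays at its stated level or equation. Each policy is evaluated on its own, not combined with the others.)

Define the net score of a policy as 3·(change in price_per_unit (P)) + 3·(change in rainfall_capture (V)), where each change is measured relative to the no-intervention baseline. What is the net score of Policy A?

-540

Baseline:
  F = 26
  N = 14
  V = -6 + 4·14 = 50
  P = 117 − 3·26 − 2·50 = -61
Policy A (N + 45):
  F = 26
  N = 14 + 45 = 59
  V = -6 + 4·59 = 230
  P = 117 − 3·26 − 2·230 = -421
ΔP = -421 − (-61) = -360; ΔV = 230 − 50 = 180
Score = 3·(-360) + 3·180 = -540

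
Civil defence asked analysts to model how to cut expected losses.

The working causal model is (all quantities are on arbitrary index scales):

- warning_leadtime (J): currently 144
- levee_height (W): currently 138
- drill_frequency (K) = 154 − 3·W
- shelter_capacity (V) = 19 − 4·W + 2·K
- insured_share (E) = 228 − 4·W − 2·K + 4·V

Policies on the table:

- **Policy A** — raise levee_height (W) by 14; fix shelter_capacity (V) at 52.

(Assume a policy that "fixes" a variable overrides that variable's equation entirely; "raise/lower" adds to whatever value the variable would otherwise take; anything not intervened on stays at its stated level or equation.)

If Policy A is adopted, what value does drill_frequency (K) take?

-302

Policy A (W + 14, V := 52):
  W = 138 + 14 = 152
  K = 154 − 3·152 = -302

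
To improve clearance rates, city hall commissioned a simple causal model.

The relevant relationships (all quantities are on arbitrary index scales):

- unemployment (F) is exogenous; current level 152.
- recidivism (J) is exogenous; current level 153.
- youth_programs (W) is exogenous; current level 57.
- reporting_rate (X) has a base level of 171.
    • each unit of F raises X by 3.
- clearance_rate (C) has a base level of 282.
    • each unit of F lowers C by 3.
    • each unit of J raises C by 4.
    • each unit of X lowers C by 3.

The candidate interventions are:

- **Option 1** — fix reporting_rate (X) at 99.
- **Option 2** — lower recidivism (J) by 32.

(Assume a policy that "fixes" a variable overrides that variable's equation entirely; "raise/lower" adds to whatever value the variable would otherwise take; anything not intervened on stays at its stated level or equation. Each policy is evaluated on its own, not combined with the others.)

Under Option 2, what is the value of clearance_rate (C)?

-1571

Option 2 (J − 32):
  F = 152
  J = 153 − 32 = 121
  X = 171 + 3·152 = 627
  C = 282 − 3·152 + 4·121 − 3·627 = -1571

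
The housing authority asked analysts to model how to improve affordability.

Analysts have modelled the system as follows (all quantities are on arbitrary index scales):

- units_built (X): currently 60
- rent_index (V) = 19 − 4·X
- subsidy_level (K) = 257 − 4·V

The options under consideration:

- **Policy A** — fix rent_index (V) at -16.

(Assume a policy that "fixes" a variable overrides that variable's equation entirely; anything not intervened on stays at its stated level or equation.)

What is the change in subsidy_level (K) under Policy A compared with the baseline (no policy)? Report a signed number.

-820

Baseline:
  X = 60
  V = 19 − 4·60 = -221
  K = 257 − 4·(-221) = 1141
Policy A (V := -16):
  X = 60
  V = -16
  K = 257 − 4·(-16) = 321
Change in K: 321 − 1141 = -820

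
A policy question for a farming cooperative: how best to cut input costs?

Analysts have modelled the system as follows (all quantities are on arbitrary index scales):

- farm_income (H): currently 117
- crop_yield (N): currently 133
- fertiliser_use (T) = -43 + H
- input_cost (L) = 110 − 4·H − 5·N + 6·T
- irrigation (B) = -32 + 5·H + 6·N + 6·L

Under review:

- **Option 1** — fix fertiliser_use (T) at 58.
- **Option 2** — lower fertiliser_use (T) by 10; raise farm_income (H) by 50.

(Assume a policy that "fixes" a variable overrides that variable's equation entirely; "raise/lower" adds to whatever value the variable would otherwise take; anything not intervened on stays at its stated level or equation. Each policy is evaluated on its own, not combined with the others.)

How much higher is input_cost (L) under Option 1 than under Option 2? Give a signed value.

Option 1 (T := 58):
  H = 117
  N = 133
  T = 58
  L = 110 − 4·117 − 5·133 + 6·58 = -675
Option 2 (T − 10, H + 50):
  H = 117 + 50 = 167
  N = 133
  T = -43 + 167 (−10 from intervention) = 114
  L = 110 − 4·167 − 5·133 + 6·114 = -539
L: -675 − (-539) = -136

-136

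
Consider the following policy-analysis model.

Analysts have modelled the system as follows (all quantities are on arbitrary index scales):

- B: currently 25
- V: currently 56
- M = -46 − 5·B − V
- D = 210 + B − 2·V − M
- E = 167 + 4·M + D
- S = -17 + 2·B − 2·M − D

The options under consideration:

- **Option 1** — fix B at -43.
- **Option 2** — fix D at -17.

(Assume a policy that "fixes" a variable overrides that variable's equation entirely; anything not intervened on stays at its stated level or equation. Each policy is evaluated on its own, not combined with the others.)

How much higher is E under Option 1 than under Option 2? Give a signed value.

1319

Option 1 (B := -43):
  B = -43
  V = 56
  M = -46 − 5·(-43) − 56 = 113
  D = 210 + (-43) − 2·56 − 113 = -58
  E = 167 + 4·113 + (-58) = 561
Option 2 (D := -17):
  B = 25
  V = 56
  M = -46 − 5·25 − 56 = -227
  D = -17
  E = 167 + 4·(-227) + (-17) = -758
E: 561 − (-758) = 1319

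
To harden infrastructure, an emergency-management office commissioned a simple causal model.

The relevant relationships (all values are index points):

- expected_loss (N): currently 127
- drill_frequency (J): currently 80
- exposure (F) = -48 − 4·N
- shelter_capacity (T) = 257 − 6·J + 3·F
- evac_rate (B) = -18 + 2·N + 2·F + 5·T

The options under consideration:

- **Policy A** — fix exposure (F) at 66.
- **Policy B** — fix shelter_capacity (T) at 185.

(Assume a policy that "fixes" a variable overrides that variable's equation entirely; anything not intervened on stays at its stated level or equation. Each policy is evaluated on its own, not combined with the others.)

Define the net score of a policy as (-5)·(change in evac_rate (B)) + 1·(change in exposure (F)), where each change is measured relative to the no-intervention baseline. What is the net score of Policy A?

-52248

Baseline:
  N = 127
  J = 80
  F = -48 − 4·127 = -556
  T = 257 − 6·80 + 3·(-556) = -1891
  B = -18 + 2·127 + 2·(-556) + 5·(-1891) = -10331
Policy A (F := 66):
  N = 127
  J = 80
  F = 66
  T = 257 − 6·80 + 3·66 = -25
  B = -18 + 2·127 + 2·66 + 5·(-25) = 243
ΔB = 243 − (-10331) = 10574; ΔF = 66 − (-556) = 622
Score = (-5)·10574 + 1·622 = -52248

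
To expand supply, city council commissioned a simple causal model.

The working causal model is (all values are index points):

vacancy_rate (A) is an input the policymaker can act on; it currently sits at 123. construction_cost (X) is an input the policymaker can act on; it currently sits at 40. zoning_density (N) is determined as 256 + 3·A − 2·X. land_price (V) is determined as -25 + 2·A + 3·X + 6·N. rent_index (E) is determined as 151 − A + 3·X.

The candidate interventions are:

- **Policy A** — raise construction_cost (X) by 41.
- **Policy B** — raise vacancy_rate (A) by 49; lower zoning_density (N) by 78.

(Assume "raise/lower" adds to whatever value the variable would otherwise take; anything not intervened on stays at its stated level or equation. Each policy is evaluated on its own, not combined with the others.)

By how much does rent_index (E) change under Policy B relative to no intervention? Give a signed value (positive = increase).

-49

Baseline:
  A = 123
  X = 40
  E = 151 − 123 + 3·40 = 148
Policy B (A + 49, N − 78):
  A = 123 + 49 = 172
  X = 40
  E = 151 − 172 + 3·40 = 99
Change in E: 99 − 148 = -49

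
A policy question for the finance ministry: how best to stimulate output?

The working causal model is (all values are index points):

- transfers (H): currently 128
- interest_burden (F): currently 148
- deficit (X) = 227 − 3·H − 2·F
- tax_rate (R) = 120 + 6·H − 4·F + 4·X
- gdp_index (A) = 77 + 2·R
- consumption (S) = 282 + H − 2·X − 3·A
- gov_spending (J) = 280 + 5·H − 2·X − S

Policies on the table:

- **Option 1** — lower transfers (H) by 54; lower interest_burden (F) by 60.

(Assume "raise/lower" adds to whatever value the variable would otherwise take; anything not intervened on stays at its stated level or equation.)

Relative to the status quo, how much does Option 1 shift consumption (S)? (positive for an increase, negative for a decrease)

-6882

Baseline:
  H = 128
  F = 148
  X = 227 − 3·128 − 2·148 = -453
  R = 120 + 6·128 − 4·148 + 4·(-453) = -1516
  A = 77 + 2·(-1516) = -2955
  S = 282 + 128 − 2·(-453) − 3·(-2955) = 10181
Option 1 (H − 54, F − 60):
  H = 128 − 54 = 74
  F = 148 − 60 = 88
  X = 227 − 3·74 − 2·88 = -171
  R = 120 + 6·74 − 4·88 + 4·(-171) = -472
  A = 77 + 2·(-472) = -867
  S = 282 + 74 − 2·(-171) − 3·(-867) = 3299
Change in S: 3299 − 10181 = -6882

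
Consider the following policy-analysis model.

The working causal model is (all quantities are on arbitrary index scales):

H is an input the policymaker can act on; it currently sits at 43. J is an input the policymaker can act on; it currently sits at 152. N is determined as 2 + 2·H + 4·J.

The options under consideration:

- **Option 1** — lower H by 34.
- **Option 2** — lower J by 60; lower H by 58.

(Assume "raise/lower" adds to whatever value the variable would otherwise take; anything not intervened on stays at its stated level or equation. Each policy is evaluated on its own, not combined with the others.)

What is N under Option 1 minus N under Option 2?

288

Option 1 (H − 34):
  H = 43 − 34 = 9
  J = 152
  N = 2 + 2·9 + 4·152 = 628
Option 2 (J − 60, H − 58):
  H = 43 − 58 = -15
  J = 152 − 60 = 92
  N = 2 + 2·(-15) + 4·92 = 340
N: 628 − 340 = 288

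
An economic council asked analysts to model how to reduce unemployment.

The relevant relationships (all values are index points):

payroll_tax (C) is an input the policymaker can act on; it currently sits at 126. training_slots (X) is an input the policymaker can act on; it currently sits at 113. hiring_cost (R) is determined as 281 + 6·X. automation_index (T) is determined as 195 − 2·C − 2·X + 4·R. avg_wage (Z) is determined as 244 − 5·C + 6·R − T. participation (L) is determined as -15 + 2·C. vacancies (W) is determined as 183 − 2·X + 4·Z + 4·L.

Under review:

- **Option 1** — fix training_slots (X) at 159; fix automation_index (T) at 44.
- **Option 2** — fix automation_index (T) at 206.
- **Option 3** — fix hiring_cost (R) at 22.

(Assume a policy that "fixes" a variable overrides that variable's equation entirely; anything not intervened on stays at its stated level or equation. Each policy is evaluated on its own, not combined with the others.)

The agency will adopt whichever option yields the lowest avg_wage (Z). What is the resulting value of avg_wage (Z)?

-59

Option 1 (X := 159, T := 44):
  C = 126
  X = 159
  R = 281 + 6·159 = 1235
  T = 44
  Z = 244 − 5·126 + 6·1235 − 44 = 6980
Option 2 (T := 206):
  C = 126
  X = 113
  R = 281 + 6·113 = 959
  T = 206
  Z = 244 − 5·126 + 6·959 − 206 = 5162
Option 3 (R := 22):
  C = 126
  X = 113
  R = 22
  T = 195 − 2·126 − 2·113 + 4·22 = -195
  Z = 244 − 5·126 + 6·22 − (-195) = -59
Comparing — Option 1: Z=6980, Option 2: Z=5162, Option 3: Z=-59. Lowest is -59 (Option 3).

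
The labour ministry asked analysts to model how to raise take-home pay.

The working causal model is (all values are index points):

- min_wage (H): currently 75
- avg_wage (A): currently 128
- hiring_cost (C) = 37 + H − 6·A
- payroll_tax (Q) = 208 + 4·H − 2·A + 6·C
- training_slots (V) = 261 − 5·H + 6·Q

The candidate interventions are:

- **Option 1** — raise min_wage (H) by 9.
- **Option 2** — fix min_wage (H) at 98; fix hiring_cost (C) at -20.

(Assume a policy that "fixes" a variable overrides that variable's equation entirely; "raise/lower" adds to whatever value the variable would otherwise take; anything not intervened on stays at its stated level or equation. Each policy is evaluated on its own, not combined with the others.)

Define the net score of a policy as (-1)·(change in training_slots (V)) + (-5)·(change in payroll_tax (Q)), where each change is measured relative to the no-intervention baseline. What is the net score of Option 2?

-42873

Baseline:
  H = 75
  A = 128
  C = 37 + 75 − 6·128 = -656
  Q = 208 + 4·75 − 2·128 + 6·(-656) = -3684
  V = 261 − 5·75 + 6·(-3684) = -22218
Option 2 (H := 98, C := -20):
  H = 98
  A = 128
  C = -20
  Q = 208 + 4·98 − 2·128 + 6·(-20) = 224
  V = 261 − 5·98 + 6·224 = 1115
ΔV = 1115 − (-22218) = 23333; ΔQ = 224 − (-3684) = 3908
Score = (-1)·23333 + (-5)·3908 = -42873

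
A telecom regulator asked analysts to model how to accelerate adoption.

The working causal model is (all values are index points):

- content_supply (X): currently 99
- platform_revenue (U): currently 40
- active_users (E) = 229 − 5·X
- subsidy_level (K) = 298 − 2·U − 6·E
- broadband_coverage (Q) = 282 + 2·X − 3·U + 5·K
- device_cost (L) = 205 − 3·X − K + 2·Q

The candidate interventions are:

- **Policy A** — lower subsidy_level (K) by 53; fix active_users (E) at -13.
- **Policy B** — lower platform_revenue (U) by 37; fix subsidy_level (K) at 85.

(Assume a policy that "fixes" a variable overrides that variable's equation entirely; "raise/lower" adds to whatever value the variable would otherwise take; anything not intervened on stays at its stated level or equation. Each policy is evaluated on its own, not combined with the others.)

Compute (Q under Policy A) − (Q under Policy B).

Policy A (K − 53, E := -13):
  X = 99
  U = 40
  E = -13
  K = 298 − 2·40 − 6·(-13) (−53 from intervention) = 243
  Q = 282 + 2·99 − 3·40 + 5·243 = 1575
Policy B (U − 37, K := 85):
  X = 99
  U = 40 − 37 = 3
  E = 229 − 5·99 = -266
  K = 85
  Q = 282 + 2·99 − 3·3 + 5·85 = 896
Q: 1575 − 896 = 679

679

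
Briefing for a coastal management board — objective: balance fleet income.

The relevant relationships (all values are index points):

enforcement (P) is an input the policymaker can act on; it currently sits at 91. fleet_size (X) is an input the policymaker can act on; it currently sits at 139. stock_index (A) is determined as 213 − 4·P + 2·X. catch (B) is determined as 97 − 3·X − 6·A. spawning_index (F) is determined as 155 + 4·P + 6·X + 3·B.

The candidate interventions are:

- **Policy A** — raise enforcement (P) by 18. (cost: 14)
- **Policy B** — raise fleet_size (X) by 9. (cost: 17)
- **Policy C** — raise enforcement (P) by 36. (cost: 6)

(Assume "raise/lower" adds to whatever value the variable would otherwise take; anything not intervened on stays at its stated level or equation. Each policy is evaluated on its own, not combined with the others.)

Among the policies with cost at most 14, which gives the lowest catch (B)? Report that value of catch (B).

-650

Policy A (P + 18):
  P = 91 + 18 = 109
  X = 139
  A = 213 − 4·109 + 2·139 = 55
  B = 97 − 3·139 − 6·55 = -650
Policy C (P + 36):
  P = 91 + 36 = 127
  X = 139
  A = 213 − 4·127 + 2·139 = -17
  B = 97 − 3·139 − 6·(-17) = -218
Comparing — Policy A: B=-650, Policy C: B=-218. Lowest is -650 (Policy A).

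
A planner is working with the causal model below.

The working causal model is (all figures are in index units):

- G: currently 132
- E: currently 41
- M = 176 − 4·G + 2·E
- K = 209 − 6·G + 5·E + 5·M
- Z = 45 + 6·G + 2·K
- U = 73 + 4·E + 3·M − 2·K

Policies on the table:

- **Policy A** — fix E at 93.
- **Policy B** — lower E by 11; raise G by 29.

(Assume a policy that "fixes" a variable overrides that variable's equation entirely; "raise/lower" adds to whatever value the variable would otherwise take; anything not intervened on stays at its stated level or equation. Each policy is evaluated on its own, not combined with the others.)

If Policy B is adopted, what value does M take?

Policy B (E − 11, G + 29):
  G = 132 + 29 = 161
  E = 41 − 11 = 30
  M = 176 − 4·161 + 2·30 = -408

-408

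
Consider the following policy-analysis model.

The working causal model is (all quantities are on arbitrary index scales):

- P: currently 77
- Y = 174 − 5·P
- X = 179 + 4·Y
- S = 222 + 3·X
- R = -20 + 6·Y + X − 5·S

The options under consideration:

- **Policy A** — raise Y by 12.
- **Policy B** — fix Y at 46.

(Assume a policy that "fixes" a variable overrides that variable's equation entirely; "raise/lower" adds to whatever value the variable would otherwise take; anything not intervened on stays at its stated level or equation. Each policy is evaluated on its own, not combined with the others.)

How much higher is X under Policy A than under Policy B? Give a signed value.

-980

Policy A (Y + 12):
  P = 77
  Y = 174 − 5·77 (+12 from intervention) = -199
  X = 179 + 4·(-199) = -617
Policy B (Y := 46):
  P = 77
  Y = 46
  X = 179 + 4·46 = 363
X: -617 − 363 = -980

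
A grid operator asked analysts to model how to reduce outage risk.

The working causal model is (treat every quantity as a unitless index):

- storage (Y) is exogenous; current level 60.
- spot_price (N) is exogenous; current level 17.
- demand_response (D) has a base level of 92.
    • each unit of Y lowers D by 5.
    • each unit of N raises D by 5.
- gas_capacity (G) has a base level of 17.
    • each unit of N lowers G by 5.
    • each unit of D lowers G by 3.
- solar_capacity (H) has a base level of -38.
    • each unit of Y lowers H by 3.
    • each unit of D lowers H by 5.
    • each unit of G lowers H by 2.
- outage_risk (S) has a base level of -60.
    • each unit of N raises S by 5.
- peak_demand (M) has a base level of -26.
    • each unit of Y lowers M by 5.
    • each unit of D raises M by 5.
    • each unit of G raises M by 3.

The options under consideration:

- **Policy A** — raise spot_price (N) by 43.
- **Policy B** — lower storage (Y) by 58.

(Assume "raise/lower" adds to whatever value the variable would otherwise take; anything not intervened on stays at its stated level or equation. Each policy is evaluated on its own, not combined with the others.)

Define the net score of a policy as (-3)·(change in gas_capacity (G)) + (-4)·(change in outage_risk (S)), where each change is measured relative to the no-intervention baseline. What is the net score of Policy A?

Baseline:
  Y = 60
  N = 17
  D = 92 − 5·60 + 5·17 = -123
  G = 17 − 5·17 − 3·(-123) = 301
  S = -60 + 5·17 = 25
Policy A (N + 43):
  Y = 60
  N = 17 + 43 = 60
  D = 92 − 5·60 + 5·60 = 92
  G = 17 − 5·60 − 3·92 = -559
  S = -60 + 5·60 = 240
ΔG = -559 − 301 = -860; ΔS = 240 − 25 = 215
Score = (-3)·(-860) + (-4)·215 = 1720

1720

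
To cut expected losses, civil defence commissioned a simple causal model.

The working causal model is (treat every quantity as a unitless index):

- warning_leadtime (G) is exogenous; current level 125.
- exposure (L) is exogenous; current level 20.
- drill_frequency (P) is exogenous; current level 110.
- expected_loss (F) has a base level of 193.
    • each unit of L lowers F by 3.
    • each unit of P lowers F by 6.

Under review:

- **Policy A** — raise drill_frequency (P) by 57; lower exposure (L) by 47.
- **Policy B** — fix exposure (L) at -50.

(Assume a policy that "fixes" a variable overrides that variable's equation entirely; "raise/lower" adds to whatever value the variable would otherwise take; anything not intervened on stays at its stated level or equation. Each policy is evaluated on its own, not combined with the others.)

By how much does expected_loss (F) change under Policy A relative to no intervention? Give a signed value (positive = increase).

-201

Baseline:
  L = 20
  P = 110
  F = 193 − 3·20 − 6·110 = -527
Policy A (P + 57, L − 47):
  L = 20 − 47 = -27
  P = 110 + 57 = 167
  F = 193 − 3·(-27) − 6·167 = -728
Change in F: -728 − (-527) = -201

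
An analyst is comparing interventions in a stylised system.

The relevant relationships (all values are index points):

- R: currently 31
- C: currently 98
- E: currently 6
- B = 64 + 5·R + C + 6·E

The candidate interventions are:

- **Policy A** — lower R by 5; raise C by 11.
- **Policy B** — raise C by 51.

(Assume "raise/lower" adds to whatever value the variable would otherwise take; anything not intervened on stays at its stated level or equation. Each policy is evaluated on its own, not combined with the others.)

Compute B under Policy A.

Policy A (R − 5, C + 11):
  R = 31 − 5 = 26
  C = 98 + 11 = 109
  E = 6
  B = 64 + 5·26 + 109 + 6·6 = 339

339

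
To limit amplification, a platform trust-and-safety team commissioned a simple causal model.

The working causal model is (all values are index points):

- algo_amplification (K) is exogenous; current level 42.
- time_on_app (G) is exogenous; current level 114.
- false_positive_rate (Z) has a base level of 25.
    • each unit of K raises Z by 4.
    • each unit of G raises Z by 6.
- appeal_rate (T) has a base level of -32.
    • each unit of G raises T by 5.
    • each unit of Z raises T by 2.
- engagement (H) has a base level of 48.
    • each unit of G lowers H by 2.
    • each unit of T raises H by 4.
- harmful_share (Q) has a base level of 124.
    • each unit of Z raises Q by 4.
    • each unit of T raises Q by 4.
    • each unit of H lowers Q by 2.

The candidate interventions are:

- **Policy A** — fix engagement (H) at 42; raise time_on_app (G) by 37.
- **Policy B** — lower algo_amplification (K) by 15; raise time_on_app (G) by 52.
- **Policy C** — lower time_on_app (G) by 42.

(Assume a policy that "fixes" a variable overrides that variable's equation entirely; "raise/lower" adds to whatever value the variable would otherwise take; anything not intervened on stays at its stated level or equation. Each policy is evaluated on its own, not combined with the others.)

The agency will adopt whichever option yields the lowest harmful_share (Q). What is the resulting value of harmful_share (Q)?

Policy A (H := 42, G + 37):
  K = 42
  G = 114 + 37 = 151
  Z = 25 + 4·42 + 6·151 = 1099
  T = -32 + 5·151 + 2·1099 = 2921
  H = 42
  Q = 124 + 4·1099 + 4·2921 − 2·42 = 16120
Policy B (K − 15, G + 52):
  K = 42 − 15 = 27
  G = 114 + 52 = 166
  Z = 25 + 4·27 + 6·166 = 1129
  T = -32 + 5·166 + 2·1129 = 3056
  H = 48 − 2·166 + 4·3056 = 11940
  Q = 124 + 4·1129 + 4·3056 − 2·11940 = -7016
Policy C (G − 42):
  K = 42
  G = 114 − 42 = 72
  Z = 25 + 4·42 + 6·72 = 625
  T = -32 + 5·72 + 2·625 = 1578
  H = 48 − 2·72 + 4·1578 = 6216
  Q = 124 + 4·625 + 4·1578 − 2·6216 = -3496
Comparing — Policy A: Q=16120, Policy B: Q=-7016, Policy C: Q=-3496. Lowest is -7016 (Policy B).

-7016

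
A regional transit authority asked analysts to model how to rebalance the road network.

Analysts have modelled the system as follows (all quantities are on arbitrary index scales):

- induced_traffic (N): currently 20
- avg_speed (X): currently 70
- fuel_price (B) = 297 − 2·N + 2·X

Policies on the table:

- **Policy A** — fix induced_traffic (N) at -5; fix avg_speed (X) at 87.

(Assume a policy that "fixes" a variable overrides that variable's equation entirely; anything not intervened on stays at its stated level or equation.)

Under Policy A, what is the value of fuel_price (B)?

481

Policy A (N := -5, X := 87):
  N = -5
  X = 87
  B = 297 − 2·(-5) + 2·87 = 481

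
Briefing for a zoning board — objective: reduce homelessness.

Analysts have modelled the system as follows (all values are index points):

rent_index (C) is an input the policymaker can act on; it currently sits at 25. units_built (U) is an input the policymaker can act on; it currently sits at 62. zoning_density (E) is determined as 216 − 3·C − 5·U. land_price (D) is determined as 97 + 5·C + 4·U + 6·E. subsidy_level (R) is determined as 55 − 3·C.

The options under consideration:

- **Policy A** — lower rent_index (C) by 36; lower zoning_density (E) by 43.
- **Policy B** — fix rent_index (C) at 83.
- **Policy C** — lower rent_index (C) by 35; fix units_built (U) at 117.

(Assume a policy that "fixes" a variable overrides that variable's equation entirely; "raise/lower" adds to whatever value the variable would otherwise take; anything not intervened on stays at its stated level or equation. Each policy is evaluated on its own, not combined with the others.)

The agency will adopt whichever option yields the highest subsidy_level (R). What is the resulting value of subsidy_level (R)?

88

Policy A (C − 36, E − 43):
  C = 25 − 36 = -11
  R = 55 − 3·(-11) = 88
Policy B (C := 83):
  C = 83
  R = 55 − 3·83 = -194
Policy C (C − 35, U := 117):
  C = 25 − 35 = -10
  R = 55 − 3·(-10) = 85
Comparing — Policy A: R=88, Policy B: R=-194, Policy C: R=85. Highest is 88 (Policy A).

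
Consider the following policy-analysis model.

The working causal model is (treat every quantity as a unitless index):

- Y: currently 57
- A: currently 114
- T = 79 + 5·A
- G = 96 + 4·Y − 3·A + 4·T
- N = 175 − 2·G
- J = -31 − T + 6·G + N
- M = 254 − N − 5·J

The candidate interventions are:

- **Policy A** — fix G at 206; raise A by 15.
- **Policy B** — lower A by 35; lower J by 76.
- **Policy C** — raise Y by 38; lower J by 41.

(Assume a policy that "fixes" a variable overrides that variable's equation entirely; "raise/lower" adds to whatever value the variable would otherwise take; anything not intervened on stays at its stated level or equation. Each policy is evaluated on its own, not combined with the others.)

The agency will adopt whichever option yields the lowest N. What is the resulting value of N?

-5285

Policy A (G := 206, A + 15):
  Y = 57
  A = 114 + 15 = 129
  T = 79 + 5·129 = 724
  G = 206
  N = 175 − 2·206 = -237
Policy B (A − 35, J − 76):
  Y = 57
  A = 114 − 35 = 79
  T = 79 + 5·79 = 474
  G = 96 + 4·57 − 3·79 + 4·474 = 1983
  N = 175 − 2·1983 = -3791
Policy C (Y + 38, J − 41):
  Y = 57 + 38 = 95
  A = 114
  T = 79 + 5·114 = 649
  G = 96 + 4·95 − 3·114 + 4·649 = 2730
  N = 175 − 2·2730 = -5285
Comparing — Policy A: N=-237, Policy B: N=-3791, Policy C: N=-5285. Lowest is -5285 (Policy C).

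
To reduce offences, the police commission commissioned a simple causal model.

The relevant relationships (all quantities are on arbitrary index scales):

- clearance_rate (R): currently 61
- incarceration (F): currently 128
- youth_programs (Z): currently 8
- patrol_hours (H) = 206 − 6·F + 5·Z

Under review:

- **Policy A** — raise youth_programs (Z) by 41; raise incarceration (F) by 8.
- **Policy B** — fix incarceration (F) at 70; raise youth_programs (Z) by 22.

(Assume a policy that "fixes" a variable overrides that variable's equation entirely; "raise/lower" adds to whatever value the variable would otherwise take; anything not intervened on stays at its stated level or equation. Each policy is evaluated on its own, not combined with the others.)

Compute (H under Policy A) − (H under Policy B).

Policy A (Z + 41, F + 8):
  F = 128 + 8 = 136
  Z = 8 + 41 = 49
  H = 206 − 6·136 + 5·49 = -365
Policy B (F := 70, Z + 22):
  F = 70
  Z = 8 + 22 = 30
  H = 206 − 6·70 + 5·30 = -64
H: -365 − (-64) = -301

-301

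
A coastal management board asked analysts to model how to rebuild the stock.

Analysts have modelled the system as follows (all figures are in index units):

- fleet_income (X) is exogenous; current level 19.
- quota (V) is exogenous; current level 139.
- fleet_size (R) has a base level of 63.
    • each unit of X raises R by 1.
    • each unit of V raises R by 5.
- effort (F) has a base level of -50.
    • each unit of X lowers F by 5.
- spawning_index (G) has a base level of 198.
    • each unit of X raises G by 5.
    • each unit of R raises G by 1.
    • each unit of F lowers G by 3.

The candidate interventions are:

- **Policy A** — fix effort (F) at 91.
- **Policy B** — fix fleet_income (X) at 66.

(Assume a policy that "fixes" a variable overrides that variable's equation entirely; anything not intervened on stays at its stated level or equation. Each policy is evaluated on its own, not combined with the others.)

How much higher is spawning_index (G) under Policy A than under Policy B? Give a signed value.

-1695

Policy A (F := 91):
  X = 19
  V = 139
  R = 63 + 19 + 5·139 = 777
  F = 91
  G = 198 + 5·19 + 777 − 3·91 = 797
Policy B (X := 66):
  X = 66
  V = 139
  R = 63 + 66 + 5·139 = 824
  F = -50 − 5·66 = -380
  G = 198 + 5·66 + 824 − 3·(-380) = 2492
G: 797 − 2492 = -1695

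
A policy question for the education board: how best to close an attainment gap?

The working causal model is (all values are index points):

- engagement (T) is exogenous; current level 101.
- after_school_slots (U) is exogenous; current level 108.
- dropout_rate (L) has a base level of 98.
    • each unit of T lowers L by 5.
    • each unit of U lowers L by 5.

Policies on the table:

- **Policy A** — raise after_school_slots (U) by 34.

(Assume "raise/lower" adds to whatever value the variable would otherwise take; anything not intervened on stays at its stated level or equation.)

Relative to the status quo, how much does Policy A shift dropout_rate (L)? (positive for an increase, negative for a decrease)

Baseline:
  T = 101
  U = 108
  L = 98 − 5·101 − 5·108 = -947
Policy A (U + 34):
  T = 101
  U = 108 + 34 = 142
  L = 98 − 5·101 − 5·142 = -1117
Change in L: -1117 − (-947) = -170

-170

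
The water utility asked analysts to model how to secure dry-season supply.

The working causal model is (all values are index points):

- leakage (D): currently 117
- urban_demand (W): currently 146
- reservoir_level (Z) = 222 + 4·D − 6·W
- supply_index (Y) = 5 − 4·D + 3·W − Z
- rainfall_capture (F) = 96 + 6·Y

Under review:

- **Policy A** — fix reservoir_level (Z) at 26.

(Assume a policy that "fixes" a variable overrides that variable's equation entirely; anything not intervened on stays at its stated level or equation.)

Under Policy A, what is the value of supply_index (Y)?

Policy A (Z := 26):
  D = 117
  W = 146
  Z = 26
  Y = 5 − 4·117 + 3·146 − 26 = -51

-51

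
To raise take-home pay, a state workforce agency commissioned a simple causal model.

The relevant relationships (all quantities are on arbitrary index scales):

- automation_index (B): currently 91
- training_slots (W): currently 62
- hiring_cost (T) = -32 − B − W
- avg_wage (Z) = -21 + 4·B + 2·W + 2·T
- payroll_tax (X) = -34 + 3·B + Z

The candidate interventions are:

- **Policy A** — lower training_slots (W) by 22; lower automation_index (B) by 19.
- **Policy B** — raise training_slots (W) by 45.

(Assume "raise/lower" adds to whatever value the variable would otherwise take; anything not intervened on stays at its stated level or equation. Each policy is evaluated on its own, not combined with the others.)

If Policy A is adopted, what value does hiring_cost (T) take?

-144

Policy A (W − 22, B − 19):
  B = 91 − 19 = 72
  W = 62 − 22 = 40
  T = -32 − 72 − 40 = -144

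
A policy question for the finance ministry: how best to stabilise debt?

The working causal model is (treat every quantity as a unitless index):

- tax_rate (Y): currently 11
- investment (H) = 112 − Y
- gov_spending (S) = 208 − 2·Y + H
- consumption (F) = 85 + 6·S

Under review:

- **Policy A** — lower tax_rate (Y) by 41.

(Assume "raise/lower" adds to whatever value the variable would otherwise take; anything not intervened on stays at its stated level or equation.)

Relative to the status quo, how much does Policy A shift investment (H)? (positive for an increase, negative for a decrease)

41

Baseline:
  Y = 11
  H = 112 − 11 = 101
Policy A (Y − 41):
  Y = 11 − 41 = -30
  H = 112 − (-30) = 142
Change in H: 142 − 101 = 41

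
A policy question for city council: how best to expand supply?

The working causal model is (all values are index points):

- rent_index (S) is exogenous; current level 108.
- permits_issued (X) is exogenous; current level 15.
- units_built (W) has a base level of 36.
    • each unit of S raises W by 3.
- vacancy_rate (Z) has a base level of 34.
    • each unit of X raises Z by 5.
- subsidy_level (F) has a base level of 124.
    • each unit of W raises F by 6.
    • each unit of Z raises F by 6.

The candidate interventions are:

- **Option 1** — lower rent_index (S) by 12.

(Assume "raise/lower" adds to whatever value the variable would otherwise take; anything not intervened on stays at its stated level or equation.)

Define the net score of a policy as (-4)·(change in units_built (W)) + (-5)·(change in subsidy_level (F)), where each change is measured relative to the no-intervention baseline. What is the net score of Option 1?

1224

Baseline:
  S = 108
  X = 15
  W = 36 + 3·108 = 360
  Z = 34 + 5·15 = 109
  F = 124 + 6·360 + 6·109 = 2938
Option 1 (S − 12):
  S = 108 − 12 = 96
  X = 15
  W = 36 + 3·96 = 324
  Z = 34 + 5·15 = 109
  F = 124 + 6·324 + 6·109 = 2722
ΔW = 324 − 360 = -36; ΔF = 2722 − 2938 = -216
Score = (-4)·(-36) + (-5)·(-216) = 1224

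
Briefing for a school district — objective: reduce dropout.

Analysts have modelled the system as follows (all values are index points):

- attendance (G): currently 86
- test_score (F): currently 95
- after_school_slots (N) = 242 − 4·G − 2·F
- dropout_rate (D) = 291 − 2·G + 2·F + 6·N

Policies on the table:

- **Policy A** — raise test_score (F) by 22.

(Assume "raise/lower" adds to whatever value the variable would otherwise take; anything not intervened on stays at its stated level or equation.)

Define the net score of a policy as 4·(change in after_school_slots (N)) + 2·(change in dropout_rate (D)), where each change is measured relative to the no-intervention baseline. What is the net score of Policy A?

-616

Baseline:
  G = 86
  F = 95
  N = 242 − 4·86 − 2·95 = -292
  D = 291 − 2·86 + 2·95 + 6·(-292) = -1443
Policy A (F + 22):
  G = 86
  F = 95 + 22 = 117
  N = 242 − 4·86 − 2·117 = -336
  D = 291 − 2·86 + 2·117 + 6·(-336) = -1663
ΔN = -336 − (-292) = -44; ΔD = -1663 − (-1443) = -220
Score = 4·(-44) + 2·(-220) = -616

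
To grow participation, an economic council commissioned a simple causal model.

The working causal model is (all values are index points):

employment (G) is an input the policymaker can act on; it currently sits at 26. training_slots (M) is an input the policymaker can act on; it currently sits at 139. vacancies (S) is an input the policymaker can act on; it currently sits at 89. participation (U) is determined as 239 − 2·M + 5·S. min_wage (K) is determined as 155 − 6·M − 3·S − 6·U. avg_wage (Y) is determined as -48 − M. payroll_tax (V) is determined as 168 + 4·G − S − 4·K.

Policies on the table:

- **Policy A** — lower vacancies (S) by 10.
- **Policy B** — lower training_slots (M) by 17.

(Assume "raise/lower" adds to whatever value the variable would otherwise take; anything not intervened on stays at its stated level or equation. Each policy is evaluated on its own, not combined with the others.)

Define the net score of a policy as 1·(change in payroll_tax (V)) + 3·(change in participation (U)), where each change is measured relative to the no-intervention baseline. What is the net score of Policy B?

Baseline:
  G = 26
  M = 139
  S = 89
  U = 239 − 2·139 + 5·89 = 406
  K = 155 − 6·139 − 3·89 − 6·406 = -3382
  V = 168 + 4·26 − 89 − 4·(-3382) = 13711
Policy B (M − 17):
  G = 26
  M = 139 − 17 = 122
  S = 89
  U = 239 − 2·122 + 5·89 = 440
  K = 155 − 6·122 − 3·89 − 6·440 = -3484
  V = 168 + 4·26 − 89 − 4·(-3484) = 14119
ΔV = 14119 − 13711 = 408; ΔU = 440 − 406 = 34
Score = 1·408 + 3·34 = 510

510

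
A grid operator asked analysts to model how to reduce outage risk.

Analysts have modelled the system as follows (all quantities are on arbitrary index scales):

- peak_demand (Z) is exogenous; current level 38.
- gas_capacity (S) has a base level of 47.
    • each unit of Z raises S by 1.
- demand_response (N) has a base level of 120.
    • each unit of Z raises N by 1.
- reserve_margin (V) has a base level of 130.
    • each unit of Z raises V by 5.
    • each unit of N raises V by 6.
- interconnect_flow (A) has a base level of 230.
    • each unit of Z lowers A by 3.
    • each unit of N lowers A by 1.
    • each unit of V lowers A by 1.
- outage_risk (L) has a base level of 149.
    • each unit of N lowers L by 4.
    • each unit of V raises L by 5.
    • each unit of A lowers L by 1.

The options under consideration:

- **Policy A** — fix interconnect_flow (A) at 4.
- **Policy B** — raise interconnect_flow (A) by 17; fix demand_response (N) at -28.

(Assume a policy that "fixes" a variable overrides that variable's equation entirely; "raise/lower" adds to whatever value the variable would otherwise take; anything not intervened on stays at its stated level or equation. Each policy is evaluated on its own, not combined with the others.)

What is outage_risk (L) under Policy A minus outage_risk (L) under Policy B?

Policy A (A := 4):
  Z = 38
  N = 120 + 38 = 158
  V = 130 + 5·38 + 6·158 = 1268
  A = 4
  L = 149 − 4·158 + 5·1268 − 4 = 5853
Policy B (A + 17, N := -28):
  Z = 38
  N = -28
  V = 130 + 5·38 + 6·(-28) = 152
  A = 230 − 3·38 − (-28) − 152 (+17 from intervention) = 9
  L = 149 − 4·(-28) + 5·152 − 9 = 1012
L: 5853 − 1012 = 4841

4841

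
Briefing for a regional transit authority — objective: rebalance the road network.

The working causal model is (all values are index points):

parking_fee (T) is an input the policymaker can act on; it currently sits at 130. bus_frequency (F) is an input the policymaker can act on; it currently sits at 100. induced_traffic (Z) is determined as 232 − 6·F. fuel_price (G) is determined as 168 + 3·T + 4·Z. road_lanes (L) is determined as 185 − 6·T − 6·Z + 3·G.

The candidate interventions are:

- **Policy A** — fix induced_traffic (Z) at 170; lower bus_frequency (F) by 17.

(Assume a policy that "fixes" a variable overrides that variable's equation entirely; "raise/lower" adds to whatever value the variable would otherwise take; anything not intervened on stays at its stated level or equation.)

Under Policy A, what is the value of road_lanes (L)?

Policy A (Z := 170, F − 17):
  T = 130
  F = 100 − 17 = 83
  Z = 170
  G = 168 + 3·130 + 4·170 = 1238
  L = 185 − 6·130 − 6·170 + 3·1238 = 2099

2099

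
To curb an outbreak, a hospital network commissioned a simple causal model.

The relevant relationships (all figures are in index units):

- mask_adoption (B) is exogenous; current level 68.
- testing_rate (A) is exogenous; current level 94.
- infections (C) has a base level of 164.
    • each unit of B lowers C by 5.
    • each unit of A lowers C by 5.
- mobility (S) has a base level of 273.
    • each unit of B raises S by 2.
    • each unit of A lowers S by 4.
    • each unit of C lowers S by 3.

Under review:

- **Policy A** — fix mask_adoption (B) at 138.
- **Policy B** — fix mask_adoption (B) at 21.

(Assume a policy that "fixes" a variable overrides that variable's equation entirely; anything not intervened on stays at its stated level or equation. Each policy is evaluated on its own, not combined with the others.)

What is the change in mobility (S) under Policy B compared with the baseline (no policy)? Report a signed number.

Baseline:
  B = 68
  A = 94
  C = 164 − 5·68 − 5·94 = -646
  S = 273 + 2·68 − 4·94 − 3·(-646) = 1971
Policy B (B := 21):
  B = 21
  A = 94
  C = 164 − 5·21 − 5·94 = -411
  S = 273 + 2·21 − 4·94 − 3·(-411) = 1172
Change in S: 1172 − 1971 = -799

-799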